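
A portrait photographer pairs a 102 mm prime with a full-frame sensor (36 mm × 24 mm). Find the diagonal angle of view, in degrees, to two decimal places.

Sensor diagonal = √(36² + 24²) = √1872.0000 ≈ 43.2666 mm.
Angle of view α = 2·arctan(d/2f) with d = 43.2666 mm and f = 102 mm.
d/2f = 0.21209; arctan(0.21209) ≈ 11.9745°, so α ≈ 23.9490°.

23.95°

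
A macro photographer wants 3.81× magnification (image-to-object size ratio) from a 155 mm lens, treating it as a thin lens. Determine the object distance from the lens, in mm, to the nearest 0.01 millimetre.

With m = dᵢ/dₒ and 1/f = 1/dₒ + 1/dᵢ, substituting dᵢ = m·dₒ gives 1/f = (1 + 1/m)/dₒ, hence dₒ = f·(1 + 1/m).
dₒ = 155 × (1 + 1/3.81) = 155 × 1.26247 ≈ 195.682 mm.

195.68 mm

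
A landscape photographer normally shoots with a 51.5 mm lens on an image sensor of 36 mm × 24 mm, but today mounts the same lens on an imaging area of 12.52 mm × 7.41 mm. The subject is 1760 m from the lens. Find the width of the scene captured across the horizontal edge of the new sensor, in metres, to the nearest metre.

The focal length stays 51.5 mm; the relevant sensor dimension is now w = 12.52 mm. Object distance dₒ = 1760 m = 1.76e+06 mm.
Thin-lens field width W = w·(dₒ − f)/f = 12.52 × (1.76e+06 − 51.5)/51.5 ≈ 427855.441 mm = 427.855 m.

428 m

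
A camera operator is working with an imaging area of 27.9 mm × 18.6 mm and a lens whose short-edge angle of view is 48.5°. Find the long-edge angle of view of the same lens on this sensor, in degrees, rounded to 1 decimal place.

From the short-edge AOV: f = 18.6 / (2·tan(24.25°)) = 18.6 / 0.90093 ≈ 20.6452 mm.
Long-edge AOV = 2·arctan(27.9 / (2 × 20.6452)) = 2·arctan(0.67570) ≈ 68.0938°.

68.1°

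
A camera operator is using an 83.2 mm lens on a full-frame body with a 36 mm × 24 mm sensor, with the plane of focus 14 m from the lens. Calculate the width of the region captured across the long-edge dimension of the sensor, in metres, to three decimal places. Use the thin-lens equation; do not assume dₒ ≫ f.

dₒ: 14 m = 14000 mm.
Similar triangles through the lens centre give W/dₒ = w/dᵢ; with 1/f = 1/dₒ + 1/dᵢ this gives W = w·(dₒ − f)/f.
W = 36 mm × (14000 − 83.2) / 83.2 = 36 × 167.2692 ≈ 6021.692 mm = 6.02169 m.

6.022 m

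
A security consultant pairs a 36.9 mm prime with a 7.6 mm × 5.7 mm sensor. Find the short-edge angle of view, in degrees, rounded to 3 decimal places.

Angle of view α = 2·arctan(h/2f) with h = 5.7 mm and f = 36.9 mm.
h/2f = 0.07724; arctan(0.07724) ≈ 4.4165°, so α ≈ 8.8330°.

8.833°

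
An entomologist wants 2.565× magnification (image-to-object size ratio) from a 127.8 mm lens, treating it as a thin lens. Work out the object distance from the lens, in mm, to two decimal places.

177.62 mm

With m = dᵢ/dₒ and 1/f = 1/dₒ + 1/dᵢ, substituting dᵢ = m·dₒ gives 1/f = (1 + 1/m)/dₒ, hence dₒ = f·(1 + 1/m).
dₒ = 127.8 × (1 + 1/2.565) = 127.8 × 1.38986 ≈ 177.625 mm.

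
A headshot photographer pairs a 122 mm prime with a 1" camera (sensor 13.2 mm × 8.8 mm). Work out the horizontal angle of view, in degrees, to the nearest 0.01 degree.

Angle of view α = 2·arctan(w/2f) with w = 13.2 mm and f = 122 mm.
w/2f = 0.05410; arctan(0.05410) ≈ 3.0966°, so α ≈ 6.1932°.

6.19°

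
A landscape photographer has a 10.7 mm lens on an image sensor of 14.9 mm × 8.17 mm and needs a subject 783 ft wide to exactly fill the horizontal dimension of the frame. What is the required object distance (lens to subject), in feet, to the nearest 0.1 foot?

562.3 ft

W: 783 ft × 304.8 mm/ft = 238658.39 mm.
Magnification m = w/W = dᵢ/dₒ; combined with 1/f = 1/dₒ + 1/dᵢ this gives dₒ = f·(1 + W/w).
dₒ = 10.7 mm × (1 + 238658/14.9) = 10.7 × 16018.3418 ≈ 171396.257 mm = 171396.257/304.8 ft = 562.324 ft.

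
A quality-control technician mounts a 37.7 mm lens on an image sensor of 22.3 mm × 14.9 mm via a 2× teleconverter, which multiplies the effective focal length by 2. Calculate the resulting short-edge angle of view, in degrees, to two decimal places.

11.29°

Effective focal length f = 37.7 × 2 = 75.4 mm.
α = 2·arctan(14.9 / (2 × 75.4)) = 2·arctan(0.09881) ≈ 11.2857°.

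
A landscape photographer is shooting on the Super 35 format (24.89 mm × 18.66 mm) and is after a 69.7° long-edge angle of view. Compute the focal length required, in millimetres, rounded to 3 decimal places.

From α = 2·arctan(w/2f) we get f = w / (2·tan(α/2)).
With w = 24.89 mm and α/2 = 34.85°, tan(α/2) ≈ 0.69631, so f ≈ 24.89 / 1.39263 ≈ 17.8727 mm.

17.873 mm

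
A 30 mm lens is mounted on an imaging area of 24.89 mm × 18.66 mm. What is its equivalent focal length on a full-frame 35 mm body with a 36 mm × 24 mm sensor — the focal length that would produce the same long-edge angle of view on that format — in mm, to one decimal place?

43.4 mm

Equal angle of view means equal width/f ratio, so f₂ = f₁ · (width₂/width₁) = 30 × 36/24.89.
f₂ = 30 × 1.44636 ≈ 43.391 mm.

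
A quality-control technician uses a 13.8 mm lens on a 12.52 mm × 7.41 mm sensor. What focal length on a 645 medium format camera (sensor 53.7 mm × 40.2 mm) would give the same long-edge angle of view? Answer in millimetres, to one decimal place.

Equal angle of view means equal width/f ratio, so f₂ = f₁ · (width₂/width₁) = 13.8 × 53.7/12.52.
f₂ = 13.8 × 4.28914 ≈ 59.190 mm.

59.2 mm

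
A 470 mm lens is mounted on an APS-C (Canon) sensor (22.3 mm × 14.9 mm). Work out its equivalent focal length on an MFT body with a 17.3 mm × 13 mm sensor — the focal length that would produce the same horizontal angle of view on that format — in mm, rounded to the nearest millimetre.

Equal angle of view means equal width/f ratio, so f₂ = f₁ · (width₂/width₁) = 470 × 17.3/22.3.
f₂ = 470 × 0.77578 ≈ 364.619 mm.

365 mm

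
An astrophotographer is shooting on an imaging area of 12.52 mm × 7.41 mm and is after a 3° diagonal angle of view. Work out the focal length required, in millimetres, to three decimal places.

Sensor diagonal = √(12.52² + 7.41²) = √211.6585 ≈ 14.5485 mm.
From α = 2·arctan(d/2f) we get f = d / (2·tan(α/2)).
With d = 14.5485 mm and α/2 = 1.5°, tan(α/2) ≈ 0.02619, so f ≈ 14.5485 / 0.05237 ≈ 277.7922 mm.

277.792 mm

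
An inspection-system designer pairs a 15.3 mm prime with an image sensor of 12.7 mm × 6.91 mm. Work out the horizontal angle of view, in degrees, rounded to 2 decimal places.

Angle of view α = 2·arctan(w/2f) with w = 12.7 mm and f = 15.3 mm.
w/2f = 0.41503; arctan(0.41503) ≈ 22.5400°, so α ≈ 45.0801°.

45.08°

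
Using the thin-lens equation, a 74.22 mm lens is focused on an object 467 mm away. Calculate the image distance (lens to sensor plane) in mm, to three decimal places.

88.245 mm

1/dᵢ = 1/f − 1/dₒ = 1/74.22 − 1/467 = 0.0113321 mm⁻¹.
dᵢ = 1/0.0113321 ≈ 88.2447 mm.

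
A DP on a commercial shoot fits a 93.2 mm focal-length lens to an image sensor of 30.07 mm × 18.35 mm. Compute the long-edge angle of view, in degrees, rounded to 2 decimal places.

18.33°

Angle of view α = 2·arctan(w/2f) with w = 30.07 mm and f = 93.2 mm.
w/2f = 0.16132; arctan(0.16132) ≈ 9.1640°, so α ≈ 18.3280°.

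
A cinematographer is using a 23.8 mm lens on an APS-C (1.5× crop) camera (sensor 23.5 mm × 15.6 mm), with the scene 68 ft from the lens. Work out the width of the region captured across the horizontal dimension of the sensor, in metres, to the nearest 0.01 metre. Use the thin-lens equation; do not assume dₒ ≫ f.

dₒ: 68 ft × 304.8 mm/ft = 20726.40 mm.
Similar triangles through the lens centre give W/dₒ = w/dᵢ; with 1/f = 1/dₒ + 1/dᵢ this gives W = w·(dₒ − f)/f.
W = 23.5 mm × (20726.4 − 23.8) / 23.8 = 23.5 × 869.8571 ≈ 20441.642 mm = 20.4416 m.

20.44 m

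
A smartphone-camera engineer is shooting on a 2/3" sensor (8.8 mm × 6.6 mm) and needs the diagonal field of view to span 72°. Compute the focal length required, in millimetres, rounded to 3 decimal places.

7.570 mm

Sensor diagonal = √(8.8² + 6.6²) = √121.0000 ≈ 11.0000 mm.
From α = 2·arctan(d/2f) we get f = d / (2·tan(α/2)).
With d = 11.0000 mm and α/2 = 36°, tan(α/2) ≈ 0.72654, so f ≈ 11.0000 / 1.45309 ≈ 7.5701 mm.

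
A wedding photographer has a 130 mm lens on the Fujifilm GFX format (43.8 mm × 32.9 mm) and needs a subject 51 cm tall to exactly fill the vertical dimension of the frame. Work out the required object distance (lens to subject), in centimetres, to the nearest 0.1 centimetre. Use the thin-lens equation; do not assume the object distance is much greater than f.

214.5 cm

W: 51 cm = 510 mm.
Magnification m = h/W = dᵢ/dₒ; combined with 1/f = 1/dₒ + 1/dᵢ this gives dₒ = f·(1 + W/h).
dₒ = 130 mm × (1 + 510/32.9) = 130 × 16.5015 ≈ 2145.198 mm = 214.52 cm.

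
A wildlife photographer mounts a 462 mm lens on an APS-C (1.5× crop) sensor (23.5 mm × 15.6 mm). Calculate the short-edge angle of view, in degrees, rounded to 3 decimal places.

1.934°

Angle of view α = 2·arctan(h/2f) with h = 15.6 mm and f = 462 mm.
h/2f = 0.01688; arctan(0.01688) ≈ 0.9672°, so α ≈ 1.9345°.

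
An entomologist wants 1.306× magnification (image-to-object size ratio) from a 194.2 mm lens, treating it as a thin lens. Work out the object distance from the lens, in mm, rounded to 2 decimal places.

With m = dᵢ/dₒ and 1/f = 1/dₒ + 1/dᵢ, substituting dᵢ = m·dₒ gives 1/f = (1 + 1/m)/dₒ, hence dₒ = f·(1 + 1/m).
dₒ = 194.2 × (1 + 1/1.306) = 194.2 × 1.76570 ≈ 342.898 mm.

342.90 mm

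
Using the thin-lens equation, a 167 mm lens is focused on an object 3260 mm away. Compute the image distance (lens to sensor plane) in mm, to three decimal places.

1/dᵢ = 1/f − 1/dₒ = 1/167 − 1/3260 = 0.0056813 mm⁻¹.
dᵢ = 1/0.0056813 ≈ 176.0168 mm.

176.017 mm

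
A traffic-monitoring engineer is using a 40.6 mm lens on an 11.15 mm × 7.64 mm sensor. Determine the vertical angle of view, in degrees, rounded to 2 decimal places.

10.75°

Angle of view α = 2·arctan(h/2f) with h = 7.64 mm and f = 40.6 mm.
h/2f = 0.09409; arctan(0.09409) ≈ 5.3751°, so α ≈ 10.7501°.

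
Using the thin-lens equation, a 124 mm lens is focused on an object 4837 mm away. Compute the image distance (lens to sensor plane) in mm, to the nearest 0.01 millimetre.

1/dᵢ = 1/f − 1/dₒ = 1/124 − 1/4837 = 0.0078578 mm⁻¹.
dᵢ = 1/0.0078578 ≈ 127.2625 mm.

127.26 mm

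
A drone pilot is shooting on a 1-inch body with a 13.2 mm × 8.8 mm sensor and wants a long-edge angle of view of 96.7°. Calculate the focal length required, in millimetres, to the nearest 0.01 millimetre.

From α = 2·arctan(w/2f) we get f = w / (2·tan(α/2)).
With w = 13.2 mm and α/2 = 48.35°, tan(α/2) ≈ 1.12435, so f ≈ 13.2 / 2.24870 ≈ 5.8701 mm.

5.87 mm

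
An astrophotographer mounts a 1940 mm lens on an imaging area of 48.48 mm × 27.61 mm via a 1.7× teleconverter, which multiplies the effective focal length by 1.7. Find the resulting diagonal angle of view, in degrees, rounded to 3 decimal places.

0.969°

Effective focal length f = 1940 × 1.7 = 3298 mm.
Sensor diagonal = √(48.48² + 27.61²) = √3112.6225 ≈ 55.7909 mm.
α = 2·arctan(55.791 / (2 × 3298)) = 2·arctan(0.00846) ≈ 0.9692°.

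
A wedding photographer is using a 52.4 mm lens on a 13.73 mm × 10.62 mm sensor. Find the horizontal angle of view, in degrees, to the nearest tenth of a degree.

14.9°

Angle of view α = 2·arctan(w/2f) with w = 13.73 mm and f = 52.4 mm.
w/2f = 0.13101; arctan(0.13101) ≈ 7.4639°, so α ≈ 14.9278°.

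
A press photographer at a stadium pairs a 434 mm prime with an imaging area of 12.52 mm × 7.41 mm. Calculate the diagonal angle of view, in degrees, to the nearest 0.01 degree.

Sensor diagonal = √(12.52² + 7.41²) = √211.6585 ≈ 14.5485 mm.
Angle of view α = 2·arctan(d/2f) with d = 14.5485 mm and f = 434 mm.
d/2f = 0.01676; arctan(0.01676) ≈ 0.9602°, so α ≈ 1.9205°.

1.92°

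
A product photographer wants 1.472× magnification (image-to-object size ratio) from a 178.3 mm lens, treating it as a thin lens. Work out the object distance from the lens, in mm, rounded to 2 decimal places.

299.43 mm

With m = dᵢ/dₒ and 1/f = 1/dₒ + 1/dᵢ, substituting dᵢ = m·dₒ gives 1/f = (1 + 1/m)/dₒ, hence dₒ = f·(1 + 1/m).
dₒ = 178.3 × (1 + 1/1.472) = 178.3 × 1.67935 ≈ 299.428 mm.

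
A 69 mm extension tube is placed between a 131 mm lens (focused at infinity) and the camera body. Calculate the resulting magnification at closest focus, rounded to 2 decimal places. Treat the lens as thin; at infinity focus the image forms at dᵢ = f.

The tube moves the image plane from f to f + e, so dᵢ = 131 + 69 = 200 mm. Focus is achieved when 1/f = 1/dₒ + 1/dᵢ, giving dₒ = 1/(1/f − 1/(f+e)).
Magnification m = dᵢ/dₒ = (f+e)·(1/f − 1/(f+e)) = e/f = 69/131 ≈ 0.5267.

0.53×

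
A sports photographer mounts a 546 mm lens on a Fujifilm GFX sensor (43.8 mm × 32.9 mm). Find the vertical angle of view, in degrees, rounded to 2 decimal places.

3.45°

Angle of view α = 2·arctan(h/2f) with h = 32.9 mm and f = 546 mm.
h/2f = 0.03013; arctan(0.03013) ≈ 1.7257°, so α ≈ 3.4514°.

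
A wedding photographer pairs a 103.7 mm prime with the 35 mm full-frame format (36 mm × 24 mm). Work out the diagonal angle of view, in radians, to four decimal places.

0.4113 rad

Sensor diagonal = √(36² + 24²) = √1872.0000 ≈ 43.2666 mm.
Angle of view α = 2·arctan(d/2f) with d = 43.2666 mm and f = 103.7 mm.
d/2f = 0.20861; arctan(0.20861) ≈ 0.2057 rad, so α ≈ 0.4113 rad.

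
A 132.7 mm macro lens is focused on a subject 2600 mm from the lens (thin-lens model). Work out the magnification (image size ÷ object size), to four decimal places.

0.0538×

Thin lens: 1/f = 1/dₒ + 1/dᵢ → 1/dᵢ = 1/132.7 − 1/2600 = 0.0071512 mm⁻¹, so dᵢ ≈ 139.8371 mm.
Magnification m = dᵢ/dₒ = 139.8371/2600 ≈ 0.05378.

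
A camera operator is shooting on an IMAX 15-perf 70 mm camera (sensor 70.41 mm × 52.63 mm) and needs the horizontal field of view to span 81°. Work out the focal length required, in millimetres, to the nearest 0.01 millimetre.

41.22 mm

From α = 2·arctan(w/2f) we get f = w / (2·tan(α/2)).
With w = 70.41 mm and α/2 = 40.5°, tan(α/2) ≈ 0.85408, so f ≈ 70.41 / 1.70816 ≈ 41.2198 mm.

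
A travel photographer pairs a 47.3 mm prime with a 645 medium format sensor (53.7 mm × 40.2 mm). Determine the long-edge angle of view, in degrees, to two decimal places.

59.16°

Angle of view α = 2·arctan(w/2f) with w = 53.7 mm and f = 47.3 mm.
w/2f = 0.56765; arctan(0.56765) ≈ 29.5816°, so α ≈ 59.1631°.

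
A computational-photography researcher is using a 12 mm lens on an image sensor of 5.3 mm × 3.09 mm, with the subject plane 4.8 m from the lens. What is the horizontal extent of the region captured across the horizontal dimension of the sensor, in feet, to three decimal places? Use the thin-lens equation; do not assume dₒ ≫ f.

dₒ: 4.8 m = 4800 mm.
Similar triangles through the lens centre give W/dₒ = w/dᵢ; with 1/f = 1/dₒ + 1/dᵢ this gives W = w·(dₒ − f)/f.
W = 5.3 mm × (4800 − 12) / 12 = 5.3 × 399.0000 ≈ 2114.700 mm = 2114.700/304.8 ft = 6.93799 ft.

6.938 ft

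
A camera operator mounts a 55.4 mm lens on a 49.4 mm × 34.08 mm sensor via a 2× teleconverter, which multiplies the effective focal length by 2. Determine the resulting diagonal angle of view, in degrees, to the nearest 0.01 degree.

30.31°

Effective focal length f = 55.4 × 2 = 110.8 mm.
Sensor diagonal = √(49.4² + 34.08²) = √3601.8064 ≈ 60.0151 mm.
α = 2·arctan(60.015 / (2 × 110.8)) = 2·arctan(0.27083) ≈ 30.3074°.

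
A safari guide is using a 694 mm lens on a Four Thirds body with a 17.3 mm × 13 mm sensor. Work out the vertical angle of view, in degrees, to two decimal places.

Angle of view α = 2·arctan(h/2f) with h = 13 mm and f = 694 mm.
h/2f = 0.00937; arctan(0.00937) ≈ 0.5366°, so α ≈ 1.0732°.

1.07°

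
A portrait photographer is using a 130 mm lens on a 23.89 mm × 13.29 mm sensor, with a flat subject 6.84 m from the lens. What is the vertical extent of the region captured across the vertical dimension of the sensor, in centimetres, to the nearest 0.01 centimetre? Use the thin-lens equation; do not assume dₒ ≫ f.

68.60 cm

dₒ: 6.84 m = 6840 mm.
Similar triangles through the lens centre give W/dₒ = h/dᵢ; with 1/f = 1/dₒ + 1/dᵢ this gives W = h·(dₒ − f)/f.
W = 13.29 mm × (6840 − 130) / 130 = 13.29 × 51.6154 ≈ 685.968 mm = 68.5968 cm.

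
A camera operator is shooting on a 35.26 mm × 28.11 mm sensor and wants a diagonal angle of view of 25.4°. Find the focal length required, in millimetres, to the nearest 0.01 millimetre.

Sensor diagonal = √(35.26² + 28.11²) = √2033.4397 ≈ 45.0937 mm.
From α = 2·arctan(d/2f) we get f = d / (2·tan(α/2)).
With d = 45.0937 mm and α/2 = 12.7°, tan(α/2) ≈ 0.22536, so f ≈ 45.0937 / 0.45072 ≈ 100.0482 mm.

100.05 mm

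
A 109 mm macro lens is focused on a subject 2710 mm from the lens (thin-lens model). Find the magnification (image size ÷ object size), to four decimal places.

0.0419×

Thin lens: 1/f = 1/dₒ + 1/dᵢ → 1/dᵢ = 1/109 − 1/2710 = 0.0088053 mm⁻¹, so dᵢ ≈ 113.5679 mm.
Magnification m = dᵢ/dₒ = 113.5679/2710 ≈ 0.04191.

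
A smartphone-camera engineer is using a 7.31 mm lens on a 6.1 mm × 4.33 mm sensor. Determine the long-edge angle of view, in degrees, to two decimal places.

45.30°

Angle of view α = 2·arctan(w/2f) with w = 6.1 mm and f = 7.31 mm.
w/2f = 0.41724; arctan(0.41724) ≈ 22.6477°, so α ≈ 45.2954°.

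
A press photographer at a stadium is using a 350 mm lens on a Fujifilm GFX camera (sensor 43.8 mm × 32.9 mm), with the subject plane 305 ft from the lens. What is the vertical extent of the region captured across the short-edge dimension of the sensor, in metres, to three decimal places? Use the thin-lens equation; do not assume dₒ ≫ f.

dₒ: 305 ft × 304.8 mm/ft = 92964.00 mm.
Similar triangles through the lens centre give W/dₒ = h/dᵢ; with 1/f = 1/dₒ + 1/dᵢ this gives W = h·(dₒ − f)/f.
W = 32.9 mm × (92964 − 350) / 350 = 32.9 × 264.6114 ≈ 8705.716 mm = 8.70572 m.

8.706 m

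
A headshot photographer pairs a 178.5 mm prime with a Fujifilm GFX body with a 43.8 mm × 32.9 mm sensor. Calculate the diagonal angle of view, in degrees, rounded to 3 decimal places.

17.447°

Sensor diagonal = √(43.8² + 32.9²) = √3000.8500 ≈ 54.7800 mm.
Angle of view α = 2·arctan(d/2f) with d = 54.7800 mm and f = 178.5 mm.
d/2f = 0.15345; arctan(0.15345) ≈ 8.7237°, so α ≈ 17.4475°.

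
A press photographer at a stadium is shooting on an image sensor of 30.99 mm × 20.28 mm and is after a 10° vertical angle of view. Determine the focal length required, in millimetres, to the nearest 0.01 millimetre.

From α = 2·arctan(h/2f) we get f = h / (2·tan(α/2)).
With h = 20.28 mm and α/2 = 5°, tan(α/2) ≈ 0.08749, so f ≈ 20.28 / 0.17498 ≈ 115.9007 mm.

115.90 mm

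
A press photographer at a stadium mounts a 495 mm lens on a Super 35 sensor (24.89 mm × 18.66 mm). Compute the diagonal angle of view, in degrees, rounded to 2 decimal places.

3.60°

Sensor diagonal = √(24.89² + 18.66²) = √967.7077 ≈ 31.1080 mm.
Angle of view α = 2·arctan(d/2f) with d = 31.1080 mm and f = 495 mm.
d/2f = 0.03142; arctan(0.03142) ≈ 1.7998°, so α ≈ 3.5995°.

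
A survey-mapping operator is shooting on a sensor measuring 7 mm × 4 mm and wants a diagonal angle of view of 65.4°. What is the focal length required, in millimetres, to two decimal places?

6.28 mm

Sensor diagonal = √(7² + 4²) = √65.0000 ≈ 8.0623 mm.
From α = 2·arctan(d/2f) we get f = d / (2·tan(α/2)).
With d = 8.0623 mm and α/2 = 32.7°, tan(α/2) ≈ 0.64199, so f ≈ 8.0623 / 1.28398 ≈ 6.2791 mm.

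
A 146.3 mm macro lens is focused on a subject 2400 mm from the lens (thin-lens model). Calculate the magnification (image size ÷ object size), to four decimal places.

Thin lens: 1/f = 1/dₒ + 1/dᵢ → 1/dᵢ = 1/146.3 − 1/2400 = 0.0064186 mm⁻¹, so dᵢ ≈ 155.7971 mm.
Magnification m = dᵢ/dₒ = 155.7971/2400 ≈ 0.06492.

0.0649×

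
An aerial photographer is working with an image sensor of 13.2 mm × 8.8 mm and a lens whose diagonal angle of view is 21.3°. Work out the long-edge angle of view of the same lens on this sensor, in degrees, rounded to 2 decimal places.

Sensor diagonal = √(13.2² + 8.8²) = √251.6800 ≈ 15.8644 mm.
From the diagonal AOV: f = 15.8644 / (2·tan(10.65°)) = 15.8644 / 0.37610 ≈ 42.1818 mm.
Long-edge AOV = 2·arctan(13.2 / (2 × 42.1818)) = 2·arctan(0.15647) ≈ 17.7854°.

17.79°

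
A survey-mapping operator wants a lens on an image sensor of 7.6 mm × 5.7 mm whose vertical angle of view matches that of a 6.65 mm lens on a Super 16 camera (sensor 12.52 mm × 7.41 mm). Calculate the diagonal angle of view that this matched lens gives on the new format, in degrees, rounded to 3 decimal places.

85.758°

Equal vertical AOV ⇒ f₂ = f₁ · 5.7/7.41 = 6.65 × 0.76923 ≈ 5.1154 mm.
Sensor diagonal = √(7.6² + 5.7²) = √90.2500 ≈ 9.5000 mm.
Diagonal AOV on the new format = 2·arctan(9.5000 / (2 × 5.1154)) = 2·arctan(0.92857) ≈ 85.7578°.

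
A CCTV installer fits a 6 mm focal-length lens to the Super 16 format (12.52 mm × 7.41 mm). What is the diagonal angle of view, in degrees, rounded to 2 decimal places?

100.97°

Sensor diagonal = √(12.52² + 7.41²) = √211.6585 ≈ 14.5485 mm.
Angle of view α = 2·arctan(d/2f) with d = 14.5485 mm and f = 6 mm.
d/2f = 1.21237; arctan(1.21237) ≈ 50.4832°, so α ≈ 100.9665°.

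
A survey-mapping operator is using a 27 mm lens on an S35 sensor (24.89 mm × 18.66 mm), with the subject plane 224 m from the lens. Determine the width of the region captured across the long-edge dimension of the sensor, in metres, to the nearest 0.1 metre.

206.5 m

dₒ: 224 m = 224000 mm.
Similar triangles through the lens centre give W/dₒ = w/dᵢ; with 1/f = 1/dₒ + 1/dᵢ this gives W = w·(dₒ − f)/f.
W = 24.89 mm × (224000 − 27) / 27 = 24.89 × 8295.2963 ≈ 206469.925 mm = 206.47 m.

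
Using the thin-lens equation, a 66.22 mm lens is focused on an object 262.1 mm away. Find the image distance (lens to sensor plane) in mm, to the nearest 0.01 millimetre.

88.61 mm

1/dᵢ = 1/f − 1/dₒ = 1/66.22 − 1/262.1 = 0.0112858 mm⁻¹.
dᵢ = 1/0.0112858 ≈ 88.6066 mm.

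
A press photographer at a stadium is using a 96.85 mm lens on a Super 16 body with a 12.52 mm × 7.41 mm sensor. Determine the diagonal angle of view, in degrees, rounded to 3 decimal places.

8.591°

Sensor diagonal = √(12.52² + 7.41²) = √211.6585 ≈ 14.5485 mm.
Angle of view α = 2·arctan(d/2f) with d = 14.5485 mm and f = 96.85 mm.
d/2f = 0.07511; arctan(0.07511) ≈ 4.2953°, so α ≈ 8.5907°.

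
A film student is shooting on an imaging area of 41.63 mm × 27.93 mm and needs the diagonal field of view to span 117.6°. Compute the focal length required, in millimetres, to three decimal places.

15.180 mm

Sensor diagonal = √(41.63² + 27.93²) = √2513.1418 ≈ 50.1312 mm.
From α = 2·arctan(d/2f) we get f = d / (2·tan(α/2)).
With d = 50.1312 mm and α/2 = 58.8°, tan(α/2) ≈ 1.65120, so f ≈ 50.1312 / 3.30239 ≈ 15.1803 mm.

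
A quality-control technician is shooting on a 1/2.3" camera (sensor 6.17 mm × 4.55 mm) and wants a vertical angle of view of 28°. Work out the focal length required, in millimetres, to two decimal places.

From α = 2·arctan(h/2f) we get f = h / (2·tan(α/2)).
With h = 4.55 mm and α/2 = 14°, tan(α/2) ≈ 0.24933, so f ≈ 4.55 / 0.49866 ≈ 9.1245 mm.

9.12 mm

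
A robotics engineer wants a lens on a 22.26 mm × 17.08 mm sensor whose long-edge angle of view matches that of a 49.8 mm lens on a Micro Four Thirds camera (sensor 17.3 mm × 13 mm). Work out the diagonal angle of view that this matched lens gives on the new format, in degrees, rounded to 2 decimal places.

Equal long-edge AOV ⇒ f₂ = f₁ · 22.26/17.3 = 49.8 × 1.28671 ≈ 64.0779 mm.
Sensor diagonal = √(22.26² + 17.08²) = √787.2340 ≈ 28.0577 mm.
Diagonal AOV on the new format = 2·arctan(28.0577 / (2 × 64.0779)) = 2·arctan(0.21893) ≈ 24.6983°.

24.70°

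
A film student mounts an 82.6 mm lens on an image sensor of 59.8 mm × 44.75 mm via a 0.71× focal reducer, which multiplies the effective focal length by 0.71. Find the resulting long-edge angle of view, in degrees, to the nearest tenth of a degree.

Effective focal length f = 82.6 × 0.71 = 58.646 mm.
α = 2·arctan(59.8 / (2 × 58.646)) = 2·arctan(0.50984) ≈ 54.0285°.

54.0°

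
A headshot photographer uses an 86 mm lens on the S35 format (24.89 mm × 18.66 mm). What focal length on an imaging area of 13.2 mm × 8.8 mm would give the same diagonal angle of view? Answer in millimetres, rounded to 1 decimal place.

Sensor diagonal = √(24.89² + 18.66²) = √967.7077 ≈ 31.1080 mm.
Sensor diagonal = √(13.2² + 8.8²) = √251.6800 ≈ 15.8644 mm.
Equal angle of view means equal diagonal/f ratio, so f₂ = f₁ · (diagonal₂/diagonal₁) = 86 × 15.8644/31.1080.
f₂ = 86 × 0.50998 ≈ 43.858 mm.

43.9 mm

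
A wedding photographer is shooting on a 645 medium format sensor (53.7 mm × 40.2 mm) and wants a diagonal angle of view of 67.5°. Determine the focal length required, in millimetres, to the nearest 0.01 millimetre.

50.20 mm

Sensor diagonal = √(53.7² + 40.2²) = √4499.7300 ≈ 67.0800 mm.
From α = 2·arctan(d/2f) we get f = d / (2·tan(α/2)).
With d = 67.0800 mm and α/2 = 33.75°, tan(α/2) ≈ 0.66818, so f ≈ 67.0800 / 1.33636 ≈ 50.1962 mm.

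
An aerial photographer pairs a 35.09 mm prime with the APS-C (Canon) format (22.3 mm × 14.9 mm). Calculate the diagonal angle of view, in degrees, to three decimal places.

41.829°

Sensor diagonal = √(22.3² + 14.9²) = √719.3000 ≈ 26.8198 mm.
Angle of view α = 2·arctan(d/2f) with d = 26.8198 mm and f = 35.09 mm.
d/2f = 0.38216; arctan(0.38216) ≈ 20.9147°, so α ≈ 41.8294°.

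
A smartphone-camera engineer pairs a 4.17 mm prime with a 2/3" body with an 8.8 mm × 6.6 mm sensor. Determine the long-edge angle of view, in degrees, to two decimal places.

Angle of view α = 2·arctan(w/2f) with w = 8.8 mm and f = 4.17 mm.
w/2f = 1.05516; arctan(1.05516) ≈ 46.5373°, so α ≈ 93.0746°.

93.07°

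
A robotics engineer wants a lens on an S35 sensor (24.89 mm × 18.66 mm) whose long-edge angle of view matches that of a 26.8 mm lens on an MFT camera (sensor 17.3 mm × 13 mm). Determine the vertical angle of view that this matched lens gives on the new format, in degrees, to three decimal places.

Equal long-edge AOV ⇒ f₂ = f₁ · 24.89/17.3 = 26.8 × 1.43873 ≈ 38.5579 mm.
Vertical AOV on the new format = 2·arctan(18.66 / (2 × 38.5579)) = 2·arctan(0.24197) ≈ 27.2052°.

27.205°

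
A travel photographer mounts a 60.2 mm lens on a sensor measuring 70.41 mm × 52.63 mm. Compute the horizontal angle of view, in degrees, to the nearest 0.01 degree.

Angle of view α = 2·arctan(w/2f) with w = 70.41 mm and f = 60.2 mm.
w/2f = 0.58480; arctan(0.58480) ≈ 30.3191°, so α ≈ 60.6382°.

60.64°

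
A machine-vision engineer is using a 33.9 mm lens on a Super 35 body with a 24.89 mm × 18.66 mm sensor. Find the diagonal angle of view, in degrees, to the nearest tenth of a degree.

49.3°

Sensor diagonal = √(24.89² + 18.66²) = √967.7077 ≈ 31.1080 mm.
Angle of view α = 2·arctan(d/2f) with d = 31.1080 mm and f = 33.9 mm.
d/2f = 0.45882; arctan(0.45882) ≈ 24.6466°, so α ≈ 49.2932°.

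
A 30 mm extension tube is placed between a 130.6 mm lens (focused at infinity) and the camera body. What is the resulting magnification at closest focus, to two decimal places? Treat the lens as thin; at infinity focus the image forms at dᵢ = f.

The tube moves the image plane from f to f + e, so dᵢ = 130.6 + 30 = 160.6 mm. Focus is achieved when 1/f = 1/dₒ + 1/dᵢ, giving dₒ = 1/(1/f − 1/(f+e)).
Magnification m = dᵢ/dₒ = (f+e)·(1/f − 1/(f+e)) = e/f = 30/130.6 ≈ 0.2297.

0.23×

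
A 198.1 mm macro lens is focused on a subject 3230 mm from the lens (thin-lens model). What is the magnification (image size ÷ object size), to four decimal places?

Thin lens: 1/f = 1/dₒ + 1/dᵢ → 1/dᵢ = 1/198.1 − 1/3230 = 0.0047384 mm⁻¹, so dᵢ ≈ 211.0436 mm.
Magnification m = dᵢ/dₒ = 211.0436/3230 ≈ 0.06534.

0.0653×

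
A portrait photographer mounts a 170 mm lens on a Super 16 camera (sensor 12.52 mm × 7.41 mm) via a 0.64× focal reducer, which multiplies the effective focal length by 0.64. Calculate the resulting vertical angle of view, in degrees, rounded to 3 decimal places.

3.901°

Effective focal length f = 170 × 0.64 = 108.8 mm.
α = 2·arctan(7.41 / (2 × 108.8)) = 2·arctan(0.03405) ≈ 3.9007°.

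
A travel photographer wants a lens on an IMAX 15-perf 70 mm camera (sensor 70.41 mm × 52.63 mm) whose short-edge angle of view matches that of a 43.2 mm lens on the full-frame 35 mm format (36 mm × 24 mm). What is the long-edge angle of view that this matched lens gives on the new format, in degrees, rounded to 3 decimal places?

40.772°

Equal short-edge AOV ⇒ f₂ = f₁ · 52.63/24 = 43.2 × 2.19292 ≈ 94.7340 mm.
Long-edge AOV on the new format = 2·arctan(70.41 / (2 × 94.7340)) = 2·arctan(0.37162) ≈ 40.7721°.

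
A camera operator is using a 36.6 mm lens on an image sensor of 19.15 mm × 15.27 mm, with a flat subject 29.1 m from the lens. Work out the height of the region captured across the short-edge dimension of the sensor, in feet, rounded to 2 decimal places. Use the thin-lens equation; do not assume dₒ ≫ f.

39.78 ft

dₒ: 29.1 m = 29100 mm.
Similar triangles through the lens centre give W/dₒ = h/dᵢ; with 1/f = 1/dₒ + 1/dᵢ this gives W = h·(dₒ − f)/f.
W = 15.27 mm × (29100 − 36.6) / 36.6 = 15.27 × 794.0820 ≈ 12125.632 mm = 12125.632/304.8 ft = 39.7823 ft.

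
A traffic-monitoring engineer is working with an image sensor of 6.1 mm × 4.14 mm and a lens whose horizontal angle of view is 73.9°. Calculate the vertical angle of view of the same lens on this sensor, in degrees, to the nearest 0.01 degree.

From the horizontal AOV: f = 6.1 / (2·tan(36.95°)) = 6.1 / 1.50437 ≈ 4.0548 mm.
Vertical AOV = 2·arctan(4.14 / (2 × 4.0548)) = 2·arctan(0.51050) ≈ 54.0887°.

54.09°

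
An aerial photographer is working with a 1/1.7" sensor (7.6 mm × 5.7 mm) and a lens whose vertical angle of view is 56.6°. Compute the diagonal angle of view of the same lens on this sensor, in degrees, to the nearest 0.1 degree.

From the vertical AOV: f = 5.7 / (2·tan(28.3°)) = 5.7 / 1.07689 ≈ 5.2930 mm.
Sensor diagonal = √(7.6² + 5.7²) = √90.2500 ≈ 9.5000 mm.
Diagonal AOV = 2·arctan(9.5000 / (2 × 5.2930)) = 2·arctan(0.89741) ≈ 83.8101°.

83.8°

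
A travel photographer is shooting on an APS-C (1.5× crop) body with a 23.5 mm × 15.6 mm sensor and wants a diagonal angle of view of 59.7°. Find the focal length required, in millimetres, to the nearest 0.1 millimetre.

24.6 mm

Sensor diagonal = √(23.5² + 15.6²) = √795.6100 ≈ 28.2066 mm.
From α = 2·arctan(d/2f) we get f = d / (2·tan(α/2)).
With d = 28.2066 mm and α/2 = 29.85°, tan(α/2) ≈ 0.57386, so f ≈ 28.2066 / 1.14773 ≈ 24.5760 mm.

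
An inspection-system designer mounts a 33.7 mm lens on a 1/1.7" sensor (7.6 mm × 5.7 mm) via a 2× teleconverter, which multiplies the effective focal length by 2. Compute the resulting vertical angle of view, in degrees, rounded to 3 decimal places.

Effective focal length f = 33.7 × 2 = 67.4 mm.
α = 2·arctan(5.7 / (2 × 67.4)) = 2·arctan(0.04228) ≈ 4.8426°.

4.843°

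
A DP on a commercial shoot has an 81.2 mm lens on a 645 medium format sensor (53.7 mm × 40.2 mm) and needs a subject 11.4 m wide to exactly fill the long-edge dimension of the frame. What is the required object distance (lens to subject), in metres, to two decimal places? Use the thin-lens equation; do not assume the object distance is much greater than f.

W: 11.4 m = 11400 mm.
Magnification m = w/W = dᵢ/dₒ; combined with 1/f = 1/dₒ + 1/dᵢ this gives dₒ = f·(1 + W/w).
dₒ = 81.2 mm × (1 + 11400/53.7) = 81.2 × 213.2905 ≈ 17319.189 mm = 17.3192 m.

17.32 m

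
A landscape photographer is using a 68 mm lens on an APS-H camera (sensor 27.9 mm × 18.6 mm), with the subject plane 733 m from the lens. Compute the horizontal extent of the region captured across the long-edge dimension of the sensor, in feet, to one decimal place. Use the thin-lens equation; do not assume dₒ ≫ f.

986.6 ft

dₒ: 733 m = 733000 mm.
Similar triangles through the lens centre give W/dₒ = w/dᵢ; with 1/f = 1/dₒ + 1/dᵢ this gives W = w·(dₒ − f)/f.
W = 27.9 mm × (733000 − 68) / 68 = 27.9 × 10778.4118 ≈ 300717.688 mm = 300717.688/304.8 ft = 986.607 ft.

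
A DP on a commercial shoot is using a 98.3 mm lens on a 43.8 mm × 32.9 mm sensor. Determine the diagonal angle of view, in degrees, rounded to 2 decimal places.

31.14°

Sensor diagonal = √(43.8² + 32.9²) = √3000.8500 ≈ 54.7800 mm.
Angle of view α = 2·arctan(d/2f) with d = 54.7800 mm and f = 98.3 mm.
d/2f = 0.27864; arctan(0.27864) ≈ 15.5698°, so α ≈ 31.1396°.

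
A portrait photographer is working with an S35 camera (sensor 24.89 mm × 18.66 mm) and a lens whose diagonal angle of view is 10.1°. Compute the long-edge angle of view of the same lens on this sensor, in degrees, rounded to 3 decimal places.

Sensor diagonal = √(24.89² + 18.66²) = √967.7077 ≈ 31.1080 mm.
From the diagonal AOV: f = 31.1080 / (2·tan(5.05°)) = 31.1080 / 0.17674 ≈ 176.0138 mm.
Long-edge AOV = 2·arctan(24.89 / (2 × 176.0138)) = 2·arctan(0.07070) ≈ 8.0887°.

8.089°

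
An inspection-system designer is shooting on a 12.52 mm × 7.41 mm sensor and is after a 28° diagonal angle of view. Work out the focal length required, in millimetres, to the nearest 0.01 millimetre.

29.18 mm

Sensor diagonal = √(12.52² + 7.41²) = √211.6585 ≈ 14.5485 mm.
From α = 2·arctan(d/2f) we get f = d / (2·tan(α/2)).
With d = 14.5485 mm and α/2 = 14°, tan(α/2) ≈ 0.24933, so f ≈ 14.5485 / 0.49866 ≈ 29.1754 mm.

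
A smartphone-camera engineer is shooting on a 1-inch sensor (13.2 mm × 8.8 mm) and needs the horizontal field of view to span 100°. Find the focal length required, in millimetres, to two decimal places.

From α = 2·arctan(w/2f) we get f = w / (2·tan(α/2)).
With w = 13.2 mm and α/2 = 50°, tan(α/2) ≈ 1.19175, so f ≈ 13.2 / 2.38351 ≈ 5.5381 mm.

5.54 mm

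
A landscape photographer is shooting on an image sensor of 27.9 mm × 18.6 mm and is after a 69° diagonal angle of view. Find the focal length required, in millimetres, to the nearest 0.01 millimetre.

Sensor diagonal = √(27.9² + 18.6²) = √1124.3700 ≈ 33.5316 mm.
From α = 2·arctan(d/2f) we get f = d / (2·tan(α/2)).
With d = 33.5316 mm and α/2 = 34.5°, tan(α/2) ≈ 0.68728, so f ≈ 33.5316 / 1.37456 ≈ 24.3944 mm.

24.39 mm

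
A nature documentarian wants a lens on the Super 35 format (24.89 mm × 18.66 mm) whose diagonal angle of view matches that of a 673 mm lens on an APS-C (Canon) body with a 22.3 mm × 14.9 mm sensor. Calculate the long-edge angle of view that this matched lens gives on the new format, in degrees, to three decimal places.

1.827°

Sensor diagonal = √(22.3² + 14.9²) = √719.3000 ≈ 26.8198 mm.
Sensor diagonal = √(24.89² + 18.66²) = √967.7077 ≈ 31.1080 mm.
Equal diagonal AOV ⇒ f₂ = f₁ · 31.1080/26.8198 = 673 × 1.15989 ≈ 780.6064 mm.
Long-edge AOV on the new format = 2·arctan(24.89 / (2 × 780.6064)) = 2·arctan(0.01594) ≈ 1.8267°.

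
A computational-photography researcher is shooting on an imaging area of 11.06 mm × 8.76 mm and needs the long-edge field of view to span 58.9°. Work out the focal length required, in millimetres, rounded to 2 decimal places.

9.79 mm

From α = 2·arctan(w/2f) we get f = w / (2·tan(α/2)).
With w = 11.06 mm and α/2 = 29.45°, tan(α/2) ≈ 0.56462, so f ≈ 11.06 / 1.12924 ≈ 9.7942 mm.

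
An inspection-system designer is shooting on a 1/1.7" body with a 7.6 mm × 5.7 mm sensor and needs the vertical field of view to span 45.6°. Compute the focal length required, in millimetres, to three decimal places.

6.780 mm

From α = 2·arctan(h/2f) we get f = h / (2·tan(α/2)).
With h = 5.7 mm and α/2 = 22.8°, tan(α/2) ≈ 0.42036, so f ≈ 5.7 / 0.84072 ≈ 6.7799 mm.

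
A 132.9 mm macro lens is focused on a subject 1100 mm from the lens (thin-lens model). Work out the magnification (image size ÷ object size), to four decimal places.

Thin lens: 1/f = 1/dₒ + 1/dᵢ → 1/dᵢ = 1/132.9 − 1/1100 = 0.0066154 mm⁻¹, so dᵢ ≈ 151.1633 mm.
Magnification m = dᵢ/dₒ = 151.1633/1100 ≈ 0.13742.

0.1374×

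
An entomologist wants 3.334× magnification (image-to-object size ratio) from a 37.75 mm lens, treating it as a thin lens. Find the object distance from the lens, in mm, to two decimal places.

49.07 mm

With m = dᵢ/dₒ and 1/f = 1/dₒ + 1/dᵢ, substituting dᵢ = m·dₒ gives 1/f = (1 + 1/m)/dₒ, hence dₒ = f·(1 + 1/m).
dₒ = 37.75 × (1 + 1/3.334) = 37.75 × 1.29994 ≈ 49.073 mm.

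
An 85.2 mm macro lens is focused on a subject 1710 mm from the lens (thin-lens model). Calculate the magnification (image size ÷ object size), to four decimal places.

Thin lens: 1/f = 1/dₒ + 1/dᵢ → 1/dᵢ = 1/85.2 − 1/1710 = 0.0111523 mm⁻¹, so dᵢ ≈ 89.6677 mm.
Magnification m = dᵢ/dₒ = 89.6677/1710 ≈ 0.05244.

0.0524×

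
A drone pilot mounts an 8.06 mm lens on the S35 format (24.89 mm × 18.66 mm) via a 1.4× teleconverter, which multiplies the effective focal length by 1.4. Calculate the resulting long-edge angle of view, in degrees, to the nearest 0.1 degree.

95.6°

Effective focal length f = 8.06 × 1.4 = 11.284 mm.
α = 2·arctan(24.89 / (2 × 11.284)) = 2·arctan(1.10289) ≈ 95.6022°.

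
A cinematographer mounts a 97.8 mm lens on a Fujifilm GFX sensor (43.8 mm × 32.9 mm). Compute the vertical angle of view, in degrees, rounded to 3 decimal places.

Angle of view α = 2·arctan(h/2f) with h = 32.9 mm and f = 97.8 mm.
h/2f = 0.16820; arctan(0.16820) ≈ 9.5478°, so α ≈ 19.0956°.

19.096°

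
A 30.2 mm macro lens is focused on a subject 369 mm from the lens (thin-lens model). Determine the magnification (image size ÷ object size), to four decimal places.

Thin lens: 1/f = 1/dₒ + 1/dᵢ → 1/dᵢ = 1/30.2 − 1/369 = 0.0304026 mm⁻¹, so dᵢ ≈ 32.8920 mm.
Magnification m = dᵢ/dₒ = 32.8920/369 ≈ 0.08914.

0.0891×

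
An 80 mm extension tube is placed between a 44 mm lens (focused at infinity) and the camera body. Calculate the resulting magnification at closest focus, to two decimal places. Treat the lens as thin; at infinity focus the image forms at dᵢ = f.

The tube moves the image plane from f to f + e, so dᵢ = 44 + 80 = 124 mm. Focus is achieved when 1/f = 1/dₒ + 1/dᵢ, giving dₒ = 1/(1/f − 1/(f+e)).
Magnification m = dᵢ/dₒ = (f+e)·(1/f − 1/(f+e)) = e/f = 80/44 ≈ 1.8182.

1.82×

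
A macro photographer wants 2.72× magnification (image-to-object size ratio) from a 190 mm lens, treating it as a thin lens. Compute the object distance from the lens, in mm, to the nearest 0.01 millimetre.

259.85 mm

With m = dᵢ/dₒ and 1/f = 1/dₒ + 1/dᵢ, substituting dᵢ = m·dₒ gives 1/f = (1 + 1/m)/dₒ, hence dₒ = f·(1 + 1/m).
dₒ = 190 × (1 + 1/2.72) = 190 × 1.36765 ≈ 259.853 mm.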